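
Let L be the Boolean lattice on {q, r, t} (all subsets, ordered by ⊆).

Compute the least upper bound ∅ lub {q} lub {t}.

{q,t}

Common upper bounds of {∅, {q}, {t}}: {q,r,t}, {q,t}.
The least among these is {q,t}.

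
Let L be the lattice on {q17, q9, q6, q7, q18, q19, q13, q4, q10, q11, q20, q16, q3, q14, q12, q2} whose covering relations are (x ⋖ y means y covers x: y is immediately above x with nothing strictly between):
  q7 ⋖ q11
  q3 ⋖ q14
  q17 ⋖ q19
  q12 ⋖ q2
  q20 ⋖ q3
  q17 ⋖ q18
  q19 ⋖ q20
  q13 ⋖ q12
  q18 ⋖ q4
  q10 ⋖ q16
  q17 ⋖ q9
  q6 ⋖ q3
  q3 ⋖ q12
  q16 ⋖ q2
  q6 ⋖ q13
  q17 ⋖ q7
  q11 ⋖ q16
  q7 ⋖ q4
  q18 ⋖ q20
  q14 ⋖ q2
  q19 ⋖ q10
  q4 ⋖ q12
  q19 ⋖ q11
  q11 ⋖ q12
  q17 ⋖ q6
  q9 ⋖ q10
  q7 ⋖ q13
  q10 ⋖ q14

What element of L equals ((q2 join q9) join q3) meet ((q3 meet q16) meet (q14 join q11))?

q19

q2 ∨ q9 = q2
q2 ∨ q3 = q2
q3 ∧ q16 = q19
q14 ∨ q11 = q2
q19 ∧ q2 = q19
q2 ∧ q19 = q19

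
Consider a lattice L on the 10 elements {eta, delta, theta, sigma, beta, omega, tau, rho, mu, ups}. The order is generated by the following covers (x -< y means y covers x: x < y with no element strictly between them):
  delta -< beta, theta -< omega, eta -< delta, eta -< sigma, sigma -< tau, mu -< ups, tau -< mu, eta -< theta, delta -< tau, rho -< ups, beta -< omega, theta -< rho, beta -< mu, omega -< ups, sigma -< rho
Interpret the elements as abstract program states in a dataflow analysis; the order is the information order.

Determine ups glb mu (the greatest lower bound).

mu

Common lower bounds of {ups, mu}: beta, delta, eta, mu, sigma, tau.
The greatest among these is mu.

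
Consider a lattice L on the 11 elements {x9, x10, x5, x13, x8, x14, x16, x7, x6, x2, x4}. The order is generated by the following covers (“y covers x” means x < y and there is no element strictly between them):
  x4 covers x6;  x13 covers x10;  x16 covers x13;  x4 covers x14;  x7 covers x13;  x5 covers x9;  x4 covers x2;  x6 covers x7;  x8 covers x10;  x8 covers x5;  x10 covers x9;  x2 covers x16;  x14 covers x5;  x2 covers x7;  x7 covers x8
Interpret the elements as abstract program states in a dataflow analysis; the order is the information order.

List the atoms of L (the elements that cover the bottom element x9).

x10, x5

The atoms are exactly the elements that cover x9: x10, x5.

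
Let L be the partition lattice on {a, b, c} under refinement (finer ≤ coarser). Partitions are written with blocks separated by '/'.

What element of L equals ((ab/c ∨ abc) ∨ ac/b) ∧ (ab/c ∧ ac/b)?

ab/c ∨ abc = abc
abc ∨ ac/b = abc
ab/c ∧ ac/b = a/b/c
abc ∧ a/b/c = a/b/c

a/b/c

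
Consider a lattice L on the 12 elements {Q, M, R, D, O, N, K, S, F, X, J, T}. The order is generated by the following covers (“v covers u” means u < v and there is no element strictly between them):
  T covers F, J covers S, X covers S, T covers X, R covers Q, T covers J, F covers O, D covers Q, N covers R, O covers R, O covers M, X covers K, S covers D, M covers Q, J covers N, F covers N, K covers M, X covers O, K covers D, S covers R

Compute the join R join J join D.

Common upper bounds of {R, J, D}: J, T.
The least among these is J.

J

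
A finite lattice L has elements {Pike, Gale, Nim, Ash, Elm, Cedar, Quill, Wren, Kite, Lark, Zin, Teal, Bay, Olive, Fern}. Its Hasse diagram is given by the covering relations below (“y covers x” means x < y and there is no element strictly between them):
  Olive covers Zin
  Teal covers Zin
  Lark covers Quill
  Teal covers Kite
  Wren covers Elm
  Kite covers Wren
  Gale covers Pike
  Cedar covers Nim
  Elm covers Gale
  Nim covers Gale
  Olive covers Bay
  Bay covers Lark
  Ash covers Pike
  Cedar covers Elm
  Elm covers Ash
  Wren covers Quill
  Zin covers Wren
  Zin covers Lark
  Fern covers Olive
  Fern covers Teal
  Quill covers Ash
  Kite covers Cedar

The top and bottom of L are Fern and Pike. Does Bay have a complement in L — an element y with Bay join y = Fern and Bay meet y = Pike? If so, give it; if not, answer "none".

Nim

Need y with Bay ∨ y = Fern and Bay ∧ y = Pike.
Checking each element gives: Nim.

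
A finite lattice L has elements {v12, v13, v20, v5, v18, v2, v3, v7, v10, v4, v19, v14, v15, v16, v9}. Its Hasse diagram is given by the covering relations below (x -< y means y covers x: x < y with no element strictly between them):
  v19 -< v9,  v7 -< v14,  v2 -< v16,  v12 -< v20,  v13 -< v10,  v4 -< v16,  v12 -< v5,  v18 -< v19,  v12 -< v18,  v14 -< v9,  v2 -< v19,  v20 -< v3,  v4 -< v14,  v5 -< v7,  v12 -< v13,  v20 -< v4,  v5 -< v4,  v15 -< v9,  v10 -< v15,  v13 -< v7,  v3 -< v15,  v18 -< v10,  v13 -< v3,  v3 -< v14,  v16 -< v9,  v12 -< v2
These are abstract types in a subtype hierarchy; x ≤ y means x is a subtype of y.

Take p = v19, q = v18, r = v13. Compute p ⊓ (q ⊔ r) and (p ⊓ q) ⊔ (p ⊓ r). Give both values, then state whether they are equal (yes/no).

v18; v18; yes

q ⊔ r = v10, so p ⊓ (q ⊔ r) = v19 ⊓ v10 = v18.
p ⊓ q = v18 and p ⊓ r = v12, so (p ⊓ q) ⊔ (p ⊓ r) = v18 ⊔ v12 = v18.
Equal: yes.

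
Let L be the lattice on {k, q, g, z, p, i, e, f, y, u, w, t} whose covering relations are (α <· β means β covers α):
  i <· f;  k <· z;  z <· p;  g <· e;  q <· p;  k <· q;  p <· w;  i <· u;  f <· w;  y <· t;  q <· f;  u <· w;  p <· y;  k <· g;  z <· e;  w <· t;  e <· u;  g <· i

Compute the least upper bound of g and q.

Common upper bounds of {g, q}: f, t, w.
The least among these is f.

f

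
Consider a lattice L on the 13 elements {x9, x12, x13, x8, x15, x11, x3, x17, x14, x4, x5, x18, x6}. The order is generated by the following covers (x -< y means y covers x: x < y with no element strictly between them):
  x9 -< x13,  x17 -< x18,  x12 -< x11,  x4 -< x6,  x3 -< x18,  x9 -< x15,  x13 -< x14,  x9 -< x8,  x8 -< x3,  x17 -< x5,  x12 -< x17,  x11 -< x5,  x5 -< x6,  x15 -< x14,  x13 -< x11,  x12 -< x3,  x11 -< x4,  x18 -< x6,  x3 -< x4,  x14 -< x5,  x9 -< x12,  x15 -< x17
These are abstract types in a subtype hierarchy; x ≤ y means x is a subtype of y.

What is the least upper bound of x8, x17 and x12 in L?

x18

Common upper bounds of {x8, x17, x12}: x18, x6.
The least among these is x18.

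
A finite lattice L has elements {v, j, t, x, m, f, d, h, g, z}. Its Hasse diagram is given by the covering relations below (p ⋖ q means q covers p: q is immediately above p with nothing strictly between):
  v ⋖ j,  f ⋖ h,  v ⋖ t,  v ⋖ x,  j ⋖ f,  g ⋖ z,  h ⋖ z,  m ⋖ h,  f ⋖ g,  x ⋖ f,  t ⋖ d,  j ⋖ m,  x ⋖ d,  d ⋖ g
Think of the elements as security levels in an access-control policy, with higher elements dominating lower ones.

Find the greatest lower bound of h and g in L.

f

Common lower bounds of {h, g}: f, j, v, x.
The greatest among these is f.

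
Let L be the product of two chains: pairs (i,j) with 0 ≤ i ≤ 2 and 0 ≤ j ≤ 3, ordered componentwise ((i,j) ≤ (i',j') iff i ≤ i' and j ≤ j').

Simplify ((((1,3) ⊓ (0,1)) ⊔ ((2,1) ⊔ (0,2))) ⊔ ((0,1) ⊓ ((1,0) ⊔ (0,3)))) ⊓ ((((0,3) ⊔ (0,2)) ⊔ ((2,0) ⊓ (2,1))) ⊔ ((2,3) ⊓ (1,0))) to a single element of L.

(1,3) ∧ (0,1) = (0,1)
(2,1) ∨ (0,2) = (2,2)
(0,1) ∨ (2,2) = (2,2)
(1,0) ∨ (0,3) = (1,3)
(0,1) ∧ (1,3) = (0,1)
(2,2) ∨ (0,1) = (2,2)
(0,3) ∨ (0,2) = (0,3)
(2,0) ∧ (2,1) = (2,0)
(0,3) ∨ (2,0) = (2,3)
(2,3) ∧ (1,0) = (1,0)
(2,3) ∨ (1,0) = (2,3)
(2,2) ∧ (2,3) = (2,2)

(2,2)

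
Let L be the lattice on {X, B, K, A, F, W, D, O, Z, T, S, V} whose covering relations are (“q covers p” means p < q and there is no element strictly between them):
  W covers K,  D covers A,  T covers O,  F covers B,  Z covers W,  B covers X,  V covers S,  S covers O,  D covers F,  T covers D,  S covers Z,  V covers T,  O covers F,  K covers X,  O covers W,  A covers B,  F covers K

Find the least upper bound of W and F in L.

O

Common upper bounds of {W, F}: O, S, T, V.
The least among these is O.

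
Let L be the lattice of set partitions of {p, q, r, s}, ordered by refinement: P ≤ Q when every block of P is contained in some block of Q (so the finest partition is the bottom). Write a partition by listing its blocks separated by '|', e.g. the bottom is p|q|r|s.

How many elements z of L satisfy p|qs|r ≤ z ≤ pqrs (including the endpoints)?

5

The interval [p|qs|r, pqrs] = {pqrs, pqs|r, pr|qs, p|qrs, p|qs|r}, which has 5 elements.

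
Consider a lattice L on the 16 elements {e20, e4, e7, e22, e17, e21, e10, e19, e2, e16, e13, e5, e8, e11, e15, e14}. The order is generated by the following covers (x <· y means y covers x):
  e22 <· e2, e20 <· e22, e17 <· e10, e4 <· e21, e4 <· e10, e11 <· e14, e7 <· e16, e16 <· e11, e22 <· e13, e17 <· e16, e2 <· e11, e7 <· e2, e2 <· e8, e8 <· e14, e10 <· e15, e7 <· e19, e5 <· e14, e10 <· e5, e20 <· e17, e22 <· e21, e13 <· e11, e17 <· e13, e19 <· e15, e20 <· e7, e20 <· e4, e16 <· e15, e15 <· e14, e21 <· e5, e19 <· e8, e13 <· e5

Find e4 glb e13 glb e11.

Common lower bounds of {e4, e13, e11}: e20.
The greatest among these is e20.

e20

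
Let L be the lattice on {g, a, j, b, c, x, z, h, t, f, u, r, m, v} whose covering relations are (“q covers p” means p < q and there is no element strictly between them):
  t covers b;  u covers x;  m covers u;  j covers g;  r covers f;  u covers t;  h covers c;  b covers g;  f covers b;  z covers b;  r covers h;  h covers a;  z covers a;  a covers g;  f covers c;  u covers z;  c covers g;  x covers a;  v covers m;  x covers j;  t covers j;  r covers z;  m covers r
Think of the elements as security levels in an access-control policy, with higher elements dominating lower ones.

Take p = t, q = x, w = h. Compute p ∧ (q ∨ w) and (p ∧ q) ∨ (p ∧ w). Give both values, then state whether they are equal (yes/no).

t; j; no

q ∨ w = m, so p ∧ (q ∨ w) = t ∧ m = t.
p ∧ q = j and p ∧ w = g, so (p ∧ q) ∨ (p ∧ w) = j ∨ g = j.
Equal: no.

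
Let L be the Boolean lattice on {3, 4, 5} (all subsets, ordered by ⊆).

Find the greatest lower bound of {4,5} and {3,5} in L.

Under ⊆, meet is intersection: {4,5} ∩ {3,5} = {5}.

{5}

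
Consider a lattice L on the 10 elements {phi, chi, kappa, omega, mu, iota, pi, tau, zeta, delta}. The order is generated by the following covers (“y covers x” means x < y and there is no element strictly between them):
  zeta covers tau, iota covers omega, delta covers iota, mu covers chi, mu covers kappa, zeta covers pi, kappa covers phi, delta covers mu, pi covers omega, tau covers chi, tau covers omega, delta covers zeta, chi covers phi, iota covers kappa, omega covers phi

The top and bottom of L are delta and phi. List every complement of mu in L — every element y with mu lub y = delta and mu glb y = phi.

Need y with mu ∨ y = delta and mu ∧ y = phi.
Checking each element gives: omega, pi.

omega, pi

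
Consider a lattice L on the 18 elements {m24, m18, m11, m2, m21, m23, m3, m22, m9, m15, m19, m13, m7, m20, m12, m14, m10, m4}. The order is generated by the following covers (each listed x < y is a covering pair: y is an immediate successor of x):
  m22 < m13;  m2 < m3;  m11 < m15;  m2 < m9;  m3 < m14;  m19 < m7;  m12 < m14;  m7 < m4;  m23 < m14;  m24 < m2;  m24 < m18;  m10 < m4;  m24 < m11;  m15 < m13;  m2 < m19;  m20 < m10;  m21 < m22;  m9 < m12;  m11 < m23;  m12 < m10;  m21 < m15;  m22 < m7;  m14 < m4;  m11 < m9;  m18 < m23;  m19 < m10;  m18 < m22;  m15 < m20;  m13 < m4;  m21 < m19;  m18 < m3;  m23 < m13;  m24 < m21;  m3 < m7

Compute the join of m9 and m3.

Common upper bounds of {m9, m3}: m14, m4.
The least among these is m14.

m14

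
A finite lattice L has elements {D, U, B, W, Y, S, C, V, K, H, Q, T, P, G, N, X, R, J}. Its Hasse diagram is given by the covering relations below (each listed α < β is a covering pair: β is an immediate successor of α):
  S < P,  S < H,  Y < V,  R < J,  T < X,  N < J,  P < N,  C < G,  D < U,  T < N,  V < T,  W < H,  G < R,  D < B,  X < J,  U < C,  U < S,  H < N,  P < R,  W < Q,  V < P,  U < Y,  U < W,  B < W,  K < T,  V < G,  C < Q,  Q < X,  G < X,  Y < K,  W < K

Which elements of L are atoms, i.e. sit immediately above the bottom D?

B, U

The atoms are exactly the elements that cover D: B, U.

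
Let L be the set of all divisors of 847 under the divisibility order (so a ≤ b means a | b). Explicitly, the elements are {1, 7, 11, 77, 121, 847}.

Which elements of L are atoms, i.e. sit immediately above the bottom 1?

The atoms are exactly the elements that cover 1: 11, 7.

11, 7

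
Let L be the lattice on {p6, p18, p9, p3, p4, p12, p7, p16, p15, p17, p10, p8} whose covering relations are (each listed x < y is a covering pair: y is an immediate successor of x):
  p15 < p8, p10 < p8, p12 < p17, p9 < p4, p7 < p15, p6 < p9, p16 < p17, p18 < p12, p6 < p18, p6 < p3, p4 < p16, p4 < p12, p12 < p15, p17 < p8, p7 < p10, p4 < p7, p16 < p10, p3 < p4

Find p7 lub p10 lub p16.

Common upper bounds of {p7, p10, p16}: p10, p8.
The least among these is p10.

p10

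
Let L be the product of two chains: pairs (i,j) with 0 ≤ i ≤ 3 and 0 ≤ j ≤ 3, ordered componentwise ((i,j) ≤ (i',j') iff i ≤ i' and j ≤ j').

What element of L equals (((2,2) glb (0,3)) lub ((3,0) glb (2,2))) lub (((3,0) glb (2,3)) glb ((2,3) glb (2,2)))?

(2,2) ∧ (0,3) = (0,2)
(3,0) ∧ (2,2) = (2,0)
(0,2) ∨ (2,0) = (2,2)
(3,0) ∧ (2,3) = (2,0)
(2,3) ∧ (2,2) = (2,2)
(2,0) ∧ (2,2) = (2,0)
(2,2) ∨ (2,0) = (2,2)

(2,2)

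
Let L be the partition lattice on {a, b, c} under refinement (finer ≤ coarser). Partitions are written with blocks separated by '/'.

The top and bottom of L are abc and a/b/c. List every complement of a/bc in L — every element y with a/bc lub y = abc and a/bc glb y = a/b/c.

ab/c, ac/b

Need y with a/bc ∨ y = abc and a/bc ∧ y = a/b/c.
Checking each element gives: ab/c, ac/b.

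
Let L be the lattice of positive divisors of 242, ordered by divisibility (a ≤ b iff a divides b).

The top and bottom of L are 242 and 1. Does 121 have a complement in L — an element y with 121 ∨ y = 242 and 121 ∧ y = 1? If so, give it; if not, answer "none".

2

Need y with 121 ∨ y = 242 and 121 ∧ y = 1.
Checking each element gives: 2.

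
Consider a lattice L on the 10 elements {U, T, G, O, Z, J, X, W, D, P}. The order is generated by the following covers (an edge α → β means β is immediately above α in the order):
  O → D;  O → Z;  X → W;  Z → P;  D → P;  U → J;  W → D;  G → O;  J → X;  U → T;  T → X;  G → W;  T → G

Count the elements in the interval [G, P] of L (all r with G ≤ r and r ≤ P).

6

The interval [G, P] = {D, G, O, P, W, Z}, which has 6 elements.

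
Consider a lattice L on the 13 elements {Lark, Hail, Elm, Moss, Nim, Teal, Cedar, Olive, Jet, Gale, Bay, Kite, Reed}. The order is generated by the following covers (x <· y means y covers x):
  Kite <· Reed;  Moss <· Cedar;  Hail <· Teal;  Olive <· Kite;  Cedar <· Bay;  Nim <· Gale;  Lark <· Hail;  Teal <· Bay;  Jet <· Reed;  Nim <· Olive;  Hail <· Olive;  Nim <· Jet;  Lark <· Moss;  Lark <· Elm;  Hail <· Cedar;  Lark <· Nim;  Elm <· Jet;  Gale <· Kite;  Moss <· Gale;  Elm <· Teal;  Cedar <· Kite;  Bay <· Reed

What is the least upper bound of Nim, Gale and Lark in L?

Common upper bounds of {Nim, Gale, Lark}: Gale, Kite, Reed.
The least among these is Gale.

Gale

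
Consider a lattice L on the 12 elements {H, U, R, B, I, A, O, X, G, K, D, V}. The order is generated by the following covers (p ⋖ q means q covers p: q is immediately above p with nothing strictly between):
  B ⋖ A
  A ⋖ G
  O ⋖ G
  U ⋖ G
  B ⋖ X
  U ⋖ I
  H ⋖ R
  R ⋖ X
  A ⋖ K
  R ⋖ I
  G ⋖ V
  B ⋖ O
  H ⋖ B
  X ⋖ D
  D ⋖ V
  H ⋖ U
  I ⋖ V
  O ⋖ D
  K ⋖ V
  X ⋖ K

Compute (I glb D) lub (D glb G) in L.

D

I ∧ D = R
D ∧ G = O
R ∨ O = D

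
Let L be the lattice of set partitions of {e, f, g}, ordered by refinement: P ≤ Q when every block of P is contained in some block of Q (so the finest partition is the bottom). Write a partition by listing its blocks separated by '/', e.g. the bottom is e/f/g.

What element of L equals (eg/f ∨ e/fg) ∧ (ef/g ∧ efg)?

ef/g

eg/f ∨ e/fg = efg
ef/g ∧ efg = ef/g
efg ∧ ef/g = ef/g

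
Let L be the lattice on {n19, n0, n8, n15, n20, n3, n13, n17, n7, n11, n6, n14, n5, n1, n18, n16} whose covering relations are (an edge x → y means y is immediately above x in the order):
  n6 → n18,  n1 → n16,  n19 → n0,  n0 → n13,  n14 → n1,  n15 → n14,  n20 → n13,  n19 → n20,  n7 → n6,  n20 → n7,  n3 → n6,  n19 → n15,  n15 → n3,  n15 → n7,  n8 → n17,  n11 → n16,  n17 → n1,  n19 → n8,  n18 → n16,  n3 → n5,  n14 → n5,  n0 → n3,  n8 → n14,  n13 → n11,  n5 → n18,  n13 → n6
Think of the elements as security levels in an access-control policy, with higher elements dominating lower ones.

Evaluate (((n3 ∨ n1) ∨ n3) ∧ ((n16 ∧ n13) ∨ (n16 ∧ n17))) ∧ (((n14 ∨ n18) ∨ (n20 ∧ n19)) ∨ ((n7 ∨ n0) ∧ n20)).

n3 ∨ n1 = n16
n16 ∨ n3 = n16
n16 ∧ n13 = n13
n16 ∧ n17 = n17
n13 ∨ n17 = n16
n16 ∧ n16 = n16
n14 ∨ n18 = n18
n20 ∧ n19 = n19
n18 ∨ n19 = n18
n7 ∨ n0 = n6
n6 ∧ n20 = n20
n18 ∨ n20 = n18
n16 ∧ n18 = n18

n18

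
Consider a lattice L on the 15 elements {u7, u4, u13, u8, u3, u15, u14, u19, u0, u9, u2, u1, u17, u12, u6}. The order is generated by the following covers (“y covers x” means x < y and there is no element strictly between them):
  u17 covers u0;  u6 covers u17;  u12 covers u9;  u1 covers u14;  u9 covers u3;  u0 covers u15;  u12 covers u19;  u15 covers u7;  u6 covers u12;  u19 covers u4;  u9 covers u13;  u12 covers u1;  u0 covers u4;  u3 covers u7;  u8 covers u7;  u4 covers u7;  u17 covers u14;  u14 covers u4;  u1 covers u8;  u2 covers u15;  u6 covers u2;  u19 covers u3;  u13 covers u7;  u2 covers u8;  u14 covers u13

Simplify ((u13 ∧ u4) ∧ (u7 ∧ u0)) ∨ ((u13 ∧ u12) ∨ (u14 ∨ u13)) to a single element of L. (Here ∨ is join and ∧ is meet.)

u14

u13 ∧ u4 = u7
u7 ∧ u0 = u7
u7 ∧ u7 = u7
u13 ∧ u12 = u13
u14 ∨ u13 = u14
u13 ∨ u14 = u14
u7 ∨ u14 = u14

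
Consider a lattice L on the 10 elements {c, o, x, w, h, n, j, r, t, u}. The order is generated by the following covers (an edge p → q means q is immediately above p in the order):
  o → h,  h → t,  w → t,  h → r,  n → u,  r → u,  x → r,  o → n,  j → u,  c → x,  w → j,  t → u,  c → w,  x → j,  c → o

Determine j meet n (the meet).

c

Common lower bounds of {j, n}: c.
The greatest among these is c.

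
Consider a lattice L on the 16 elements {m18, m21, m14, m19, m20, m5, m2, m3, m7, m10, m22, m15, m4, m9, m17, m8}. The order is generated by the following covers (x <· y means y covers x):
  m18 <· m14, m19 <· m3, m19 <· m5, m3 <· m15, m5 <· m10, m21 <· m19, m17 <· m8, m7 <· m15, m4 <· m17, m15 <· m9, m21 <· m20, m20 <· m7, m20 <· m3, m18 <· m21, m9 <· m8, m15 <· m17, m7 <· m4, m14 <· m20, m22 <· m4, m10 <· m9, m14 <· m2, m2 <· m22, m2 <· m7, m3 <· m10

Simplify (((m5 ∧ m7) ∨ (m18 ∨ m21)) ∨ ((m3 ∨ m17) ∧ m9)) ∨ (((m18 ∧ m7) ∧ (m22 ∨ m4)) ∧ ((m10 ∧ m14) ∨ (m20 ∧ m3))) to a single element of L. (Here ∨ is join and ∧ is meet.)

m5 ∧ m7 = m21
m18 ∨ m21 = m21
m21 ∨ m21 = m21
m3 ∨ m17 = m17
m17 ∧ m9 = m15
m21 ∨ m15 = m15
m18 ∧ m7 = m18
m22 ∨ m4 = m4
m18 ∧ m4 = m18
m10 ∧ m14 = m14
m20 ∧ m3 = m20
m14 ∨ m20 = m20
m18 ∧ m20 = m18
m15 ∨ m18 = m15

m15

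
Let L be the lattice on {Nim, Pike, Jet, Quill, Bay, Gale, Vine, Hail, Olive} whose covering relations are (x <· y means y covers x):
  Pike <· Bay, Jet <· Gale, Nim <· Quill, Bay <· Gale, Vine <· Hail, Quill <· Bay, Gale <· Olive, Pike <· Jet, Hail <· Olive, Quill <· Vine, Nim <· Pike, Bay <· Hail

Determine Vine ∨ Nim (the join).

Vine

Common upper bounds of {Vine, Nim}: Hail, Olive, Vine.
The least among these is Vine.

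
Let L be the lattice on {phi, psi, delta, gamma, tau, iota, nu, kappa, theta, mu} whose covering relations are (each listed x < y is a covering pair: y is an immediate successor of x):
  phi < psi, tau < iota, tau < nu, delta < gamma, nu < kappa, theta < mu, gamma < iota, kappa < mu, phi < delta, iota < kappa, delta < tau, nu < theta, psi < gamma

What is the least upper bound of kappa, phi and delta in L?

Common upper bounds of {kappa, phi, delta}: kappa, mu.
The least among these is kappa.

kappa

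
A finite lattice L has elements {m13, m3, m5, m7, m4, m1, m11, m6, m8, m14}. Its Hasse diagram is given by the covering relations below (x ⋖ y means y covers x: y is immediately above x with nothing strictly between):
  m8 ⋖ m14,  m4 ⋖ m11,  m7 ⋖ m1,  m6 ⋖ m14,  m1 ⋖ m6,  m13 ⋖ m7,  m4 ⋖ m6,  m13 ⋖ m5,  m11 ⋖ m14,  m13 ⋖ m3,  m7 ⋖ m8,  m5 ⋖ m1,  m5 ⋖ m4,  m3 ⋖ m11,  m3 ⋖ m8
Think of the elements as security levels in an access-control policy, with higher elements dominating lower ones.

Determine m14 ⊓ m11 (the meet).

Common lower bounds of {m14, m11}: m11, m13, m3, m4, m5.
The greatest among these is m11.

m11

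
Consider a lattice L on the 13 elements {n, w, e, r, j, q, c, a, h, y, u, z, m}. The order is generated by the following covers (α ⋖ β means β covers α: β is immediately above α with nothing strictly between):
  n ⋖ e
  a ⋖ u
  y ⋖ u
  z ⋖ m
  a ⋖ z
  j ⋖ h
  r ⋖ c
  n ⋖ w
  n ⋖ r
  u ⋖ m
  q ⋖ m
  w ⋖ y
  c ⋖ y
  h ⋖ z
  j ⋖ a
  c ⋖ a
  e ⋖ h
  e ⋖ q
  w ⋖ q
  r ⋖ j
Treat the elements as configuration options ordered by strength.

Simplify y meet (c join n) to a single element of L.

c

c ∨ n = c
y ∧ c = c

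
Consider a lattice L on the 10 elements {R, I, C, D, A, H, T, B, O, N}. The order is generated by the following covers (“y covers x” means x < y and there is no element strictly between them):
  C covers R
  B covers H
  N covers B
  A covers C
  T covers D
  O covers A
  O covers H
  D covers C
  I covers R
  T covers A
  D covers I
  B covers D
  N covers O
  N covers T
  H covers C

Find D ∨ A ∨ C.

Common upper bounds of {D, A, C}: N, T.
The least among these is T.

T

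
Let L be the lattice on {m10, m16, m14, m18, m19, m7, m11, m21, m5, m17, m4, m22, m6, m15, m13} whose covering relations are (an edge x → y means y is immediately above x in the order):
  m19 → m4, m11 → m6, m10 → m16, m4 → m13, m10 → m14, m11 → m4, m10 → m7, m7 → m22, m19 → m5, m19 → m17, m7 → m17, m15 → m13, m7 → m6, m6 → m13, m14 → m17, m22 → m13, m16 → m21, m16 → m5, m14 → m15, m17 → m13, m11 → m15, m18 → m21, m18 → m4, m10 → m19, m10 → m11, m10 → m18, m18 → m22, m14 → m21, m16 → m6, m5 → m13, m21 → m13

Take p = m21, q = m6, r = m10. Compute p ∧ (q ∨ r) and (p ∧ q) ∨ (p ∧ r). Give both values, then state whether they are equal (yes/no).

q ∨ r = m6, so p ∧ (q ∨ r) = m21 ∧ m6 = m16.
p ∧ q = m16 and p ∧ r = m10, so (p ∧ q) ∨ (p ∧ r) = m16 ∨ m10 = m16.
Equal: yes.

m16; m16; yes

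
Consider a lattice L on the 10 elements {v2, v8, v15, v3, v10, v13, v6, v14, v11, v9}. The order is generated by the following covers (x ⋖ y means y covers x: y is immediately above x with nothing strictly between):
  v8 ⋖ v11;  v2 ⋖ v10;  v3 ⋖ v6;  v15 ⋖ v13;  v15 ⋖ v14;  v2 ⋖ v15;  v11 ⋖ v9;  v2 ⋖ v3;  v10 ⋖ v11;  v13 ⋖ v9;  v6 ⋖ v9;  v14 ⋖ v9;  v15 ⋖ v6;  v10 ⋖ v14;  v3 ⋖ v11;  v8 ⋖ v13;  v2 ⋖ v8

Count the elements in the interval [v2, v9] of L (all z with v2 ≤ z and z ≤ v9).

The interval [v2, v9] = {v10, v11, v13, v14, v15, v2, v3, v6, v8, v9}, which has 10 elements.

10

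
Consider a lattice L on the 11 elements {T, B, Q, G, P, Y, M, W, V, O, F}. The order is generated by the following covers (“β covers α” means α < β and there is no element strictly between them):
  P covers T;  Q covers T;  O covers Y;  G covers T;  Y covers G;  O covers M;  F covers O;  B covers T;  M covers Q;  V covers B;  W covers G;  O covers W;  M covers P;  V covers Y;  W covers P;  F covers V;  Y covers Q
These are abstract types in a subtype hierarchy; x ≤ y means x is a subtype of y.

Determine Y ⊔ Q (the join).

Y

Common upper bounds of {Y, Q}: F, O, V, Y.
The least among these is Y.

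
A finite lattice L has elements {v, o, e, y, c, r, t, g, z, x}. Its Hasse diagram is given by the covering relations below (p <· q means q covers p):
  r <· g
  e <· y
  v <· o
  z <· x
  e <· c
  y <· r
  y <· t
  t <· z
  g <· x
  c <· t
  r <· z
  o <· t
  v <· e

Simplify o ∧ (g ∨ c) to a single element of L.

o

g ∨ c = x
o ∧ x = o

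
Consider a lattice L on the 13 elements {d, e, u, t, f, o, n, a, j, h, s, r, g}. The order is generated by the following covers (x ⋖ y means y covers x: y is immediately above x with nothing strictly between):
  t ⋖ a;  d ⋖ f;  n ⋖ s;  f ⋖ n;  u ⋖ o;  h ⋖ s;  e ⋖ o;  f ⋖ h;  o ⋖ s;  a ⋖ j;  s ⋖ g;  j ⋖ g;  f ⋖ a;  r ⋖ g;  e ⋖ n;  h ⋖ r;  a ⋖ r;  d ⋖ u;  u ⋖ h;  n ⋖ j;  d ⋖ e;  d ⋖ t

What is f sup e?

n

Common upper bounds of {f, e}: g, j, n, s.
The least among these is n.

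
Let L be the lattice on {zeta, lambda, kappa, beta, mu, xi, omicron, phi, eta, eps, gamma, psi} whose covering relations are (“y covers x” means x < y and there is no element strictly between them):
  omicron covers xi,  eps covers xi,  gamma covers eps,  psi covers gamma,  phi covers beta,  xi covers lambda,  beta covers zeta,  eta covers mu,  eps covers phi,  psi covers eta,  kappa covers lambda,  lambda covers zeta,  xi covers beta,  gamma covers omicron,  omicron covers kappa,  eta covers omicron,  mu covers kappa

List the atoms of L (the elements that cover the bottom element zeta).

The atoms are exactly the elements that cover zeta: beta, lambda.

beta, lambda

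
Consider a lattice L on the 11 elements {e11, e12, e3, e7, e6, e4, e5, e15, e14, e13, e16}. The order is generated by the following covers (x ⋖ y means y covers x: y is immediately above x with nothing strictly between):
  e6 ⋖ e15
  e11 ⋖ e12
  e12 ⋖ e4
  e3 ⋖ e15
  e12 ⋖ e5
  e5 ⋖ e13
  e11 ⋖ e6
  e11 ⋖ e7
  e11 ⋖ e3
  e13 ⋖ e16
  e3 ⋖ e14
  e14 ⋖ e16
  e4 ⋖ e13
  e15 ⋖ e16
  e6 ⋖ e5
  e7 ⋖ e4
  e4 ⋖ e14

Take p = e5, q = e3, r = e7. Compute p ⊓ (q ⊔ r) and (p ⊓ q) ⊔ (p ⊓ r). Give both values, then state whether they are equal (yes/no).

q ⊔ r = e14, so p ⊓ (q ⊔ r) = e5 ⊓ e14 = e12.
p ⊓ q = e11 and p ⊓ r = e11, so (p ⊓ q) ⊔ (p ⊓ r) = e11 ⊔ e11 = e11.
Equal: no.

e12; e11; no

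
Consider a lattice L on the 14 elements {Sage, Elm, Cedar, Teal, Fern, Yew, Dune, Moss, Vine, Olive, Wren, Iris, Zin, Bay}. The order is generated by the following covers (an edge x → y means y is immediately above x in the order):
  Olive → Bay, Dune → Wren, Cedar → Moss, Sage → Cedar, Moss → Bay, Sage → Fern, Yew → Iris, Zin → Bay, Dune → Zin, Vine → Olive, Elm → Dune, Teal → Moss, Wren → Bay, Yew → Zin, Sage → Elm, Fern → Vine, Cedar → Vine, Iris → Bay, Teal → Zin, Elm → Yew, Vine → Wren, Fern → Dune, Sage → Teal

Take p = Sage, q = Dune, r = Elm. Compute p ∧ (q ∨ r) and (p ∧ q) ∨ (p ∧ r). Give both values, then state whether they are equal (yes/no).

q ∨ r = Dune, so p ∧ (q ∨ r) = Sage ∧ Dune = Sage.
p ∧ q = Sage and p ∧ r = Sage, so (p ∧ q) ∨ (p ∧ r) = Sage ∨ Sage = Sage.
Equal: yes.

Sage; Sage; yes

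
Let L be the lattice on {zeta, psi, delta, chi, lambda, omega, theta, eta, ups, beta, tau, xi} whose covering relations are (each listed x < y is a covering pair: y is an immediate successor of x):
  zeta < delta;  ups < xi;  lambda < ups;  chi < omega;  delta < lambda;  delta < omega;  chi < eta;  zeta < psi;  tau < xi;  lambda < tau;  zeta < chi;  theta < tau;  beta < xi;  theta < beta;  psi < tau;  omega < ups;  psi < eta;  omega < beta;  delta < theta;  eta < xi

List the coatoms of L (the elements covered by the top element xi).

The coatoms are exactly the elements covered by xi: beta, eta, tau, ups.

beta, eta, tau, ups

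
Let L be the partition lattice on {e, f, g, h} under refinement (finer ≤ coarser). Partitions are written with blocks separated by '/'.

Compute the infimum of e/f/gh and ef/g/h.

e/f/g/h

The meet (common refinement) of e/f/gh and ef/g/h intersects blocks pairwise, giving e/f/g/h.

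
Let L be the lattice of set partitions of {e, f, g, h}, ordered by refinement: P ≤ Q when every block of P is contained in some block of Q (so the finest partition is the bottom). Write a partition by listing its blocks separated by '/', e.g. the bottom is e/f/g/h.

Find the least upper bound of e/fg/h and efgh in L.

efgh

The join of e/fg/h and efgh merges any blocks that overlap across the partitions, giving efgh.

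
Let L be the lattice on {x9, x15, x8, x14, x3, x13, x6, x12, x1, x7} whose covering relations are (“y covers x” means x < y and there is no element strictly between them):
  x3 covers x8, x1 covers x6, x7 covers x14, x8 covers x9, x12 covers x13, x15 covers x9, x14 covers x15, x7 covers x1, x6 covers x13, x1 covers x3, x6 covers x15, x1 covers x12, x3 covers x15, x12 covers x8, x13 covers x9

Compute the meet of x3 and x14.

Common lower bounds of {x3, x14}: x15, x9.
The greatest among these is x15.

x15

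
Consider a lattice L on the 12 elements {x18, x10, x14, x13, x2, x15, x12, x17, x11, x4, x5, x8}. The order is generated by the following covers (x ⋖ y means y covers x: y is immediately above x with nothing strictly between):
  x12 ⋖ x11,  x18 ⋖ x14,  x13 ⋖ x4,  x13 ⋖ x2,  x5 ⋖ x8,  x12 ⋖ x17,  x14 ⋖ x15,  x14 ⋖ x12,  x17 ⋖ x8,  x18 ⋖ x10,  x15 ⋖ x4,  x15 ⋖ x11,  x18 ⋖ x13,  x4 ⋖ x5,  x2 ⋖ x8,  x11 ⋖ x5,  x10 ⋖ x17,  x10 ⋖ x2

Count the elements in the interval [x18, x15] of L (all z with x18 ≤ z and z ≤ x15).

3

The interval [x18, x15] = {x14, x15, x18}, which has 3 elements.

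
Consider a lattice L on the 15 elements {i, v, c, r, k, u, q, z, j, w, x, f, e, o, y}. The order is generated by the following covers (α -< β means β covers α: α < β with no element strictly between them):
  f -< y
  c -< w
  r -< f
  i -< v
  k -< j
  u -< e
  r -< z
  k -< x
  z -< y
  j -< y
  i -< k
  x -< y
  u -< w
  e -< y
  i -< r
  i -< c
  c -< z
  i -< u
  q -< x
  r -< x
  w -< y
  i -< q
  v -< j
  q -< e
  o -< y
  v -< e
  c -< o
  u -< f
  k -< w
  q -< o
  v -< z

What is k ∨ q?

Common upper bounds of {k, q}: x, y.
The least among these is x.

x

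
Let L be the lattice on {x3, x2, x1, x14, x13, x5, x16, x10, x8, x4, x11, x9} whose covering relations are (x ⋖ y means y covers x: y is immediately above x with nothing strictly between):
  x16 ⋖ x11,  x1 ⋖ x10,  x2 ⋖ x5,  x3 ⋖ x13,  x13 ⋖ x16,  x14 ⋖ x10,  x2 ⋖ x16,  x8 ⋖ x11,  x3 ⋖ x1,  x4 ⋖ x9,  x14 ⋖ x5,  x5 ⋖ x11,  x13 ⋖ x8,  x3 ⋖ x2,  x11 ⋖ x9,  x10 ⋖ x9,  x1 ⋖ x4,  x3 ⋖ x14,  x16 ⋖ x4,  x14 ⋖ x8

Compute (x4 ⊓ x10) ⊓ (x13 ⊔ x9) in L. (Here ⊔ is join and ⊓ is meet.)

x1

x4 ∧ x10 = x1
x13 ∨ x9 = x9
x1 ∧ x9 = x1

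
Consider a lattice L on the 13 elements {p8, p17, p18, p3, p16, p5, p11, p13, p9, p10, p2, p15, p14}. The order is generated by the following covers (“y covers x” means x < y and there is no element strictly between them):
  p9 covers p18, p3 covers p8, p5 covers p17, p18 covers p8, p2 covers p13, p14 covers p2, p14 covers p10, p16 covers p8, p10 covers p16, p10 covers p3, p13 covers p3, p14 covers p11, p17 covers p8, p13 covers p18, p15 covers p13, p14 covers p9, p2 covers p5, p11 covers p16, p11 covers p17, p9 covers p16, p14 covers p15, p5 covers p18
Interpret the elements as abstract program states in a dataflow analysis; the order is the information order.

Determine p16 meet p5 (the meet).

Common lower bounds of {p16, p5}: p8.
The greatest among these is p8.

p8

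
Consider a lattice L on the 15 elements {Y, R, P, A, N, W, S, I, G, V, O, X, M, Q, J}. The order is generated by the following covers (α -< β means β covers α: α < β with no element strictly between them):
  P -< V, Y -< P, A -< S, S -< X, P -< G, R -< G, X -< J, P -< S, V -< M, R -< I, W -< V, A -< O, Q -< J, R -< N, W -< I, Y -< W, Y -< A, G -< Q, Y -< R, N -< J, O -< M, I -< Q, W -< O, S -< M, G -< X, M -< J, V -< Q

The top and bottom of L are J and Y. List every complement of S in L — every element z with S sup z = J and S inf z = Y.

I, N

Need z with S ∨ z = J and S ∧ z = Y.
Checking each element gives: I, N.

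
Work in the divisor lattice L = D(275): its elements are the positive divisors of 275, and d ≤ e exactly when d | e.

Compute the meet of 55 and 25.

5

In the divisibility order, the meet is the greatest common divisor: gcd(55, 25) = 5.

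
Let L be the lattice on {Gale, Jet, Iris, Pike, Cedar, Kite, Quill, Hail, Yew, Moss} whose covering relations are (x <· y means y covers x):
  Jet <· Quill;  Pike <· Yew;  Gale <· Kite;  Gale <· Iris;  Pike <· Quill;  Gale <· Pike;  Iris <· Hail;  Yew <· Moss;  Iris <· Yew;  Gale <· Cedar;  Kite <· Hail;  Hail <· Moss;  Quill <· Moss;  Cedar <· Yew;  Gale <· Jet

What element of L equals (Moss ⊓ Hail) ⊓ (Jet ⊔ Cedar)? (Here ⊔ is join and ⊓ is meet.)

Moss ∧ Hail = Hail
Jet ∨ Cedar = Moss
Hail ∧ Moss = Hail

Hail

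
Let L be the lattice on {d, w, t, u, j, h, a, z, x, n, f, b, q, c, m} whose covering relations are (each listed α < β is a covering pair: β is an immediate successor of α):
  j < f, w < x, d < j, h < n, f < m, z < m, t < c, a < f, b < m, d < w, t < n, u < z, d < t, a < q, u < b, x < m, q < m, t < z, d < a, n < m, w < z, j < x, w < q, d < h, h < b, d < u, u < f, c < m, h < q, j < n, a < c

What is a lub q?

q

Common upper bounds of {a, q}: m, q.
The least among these is q.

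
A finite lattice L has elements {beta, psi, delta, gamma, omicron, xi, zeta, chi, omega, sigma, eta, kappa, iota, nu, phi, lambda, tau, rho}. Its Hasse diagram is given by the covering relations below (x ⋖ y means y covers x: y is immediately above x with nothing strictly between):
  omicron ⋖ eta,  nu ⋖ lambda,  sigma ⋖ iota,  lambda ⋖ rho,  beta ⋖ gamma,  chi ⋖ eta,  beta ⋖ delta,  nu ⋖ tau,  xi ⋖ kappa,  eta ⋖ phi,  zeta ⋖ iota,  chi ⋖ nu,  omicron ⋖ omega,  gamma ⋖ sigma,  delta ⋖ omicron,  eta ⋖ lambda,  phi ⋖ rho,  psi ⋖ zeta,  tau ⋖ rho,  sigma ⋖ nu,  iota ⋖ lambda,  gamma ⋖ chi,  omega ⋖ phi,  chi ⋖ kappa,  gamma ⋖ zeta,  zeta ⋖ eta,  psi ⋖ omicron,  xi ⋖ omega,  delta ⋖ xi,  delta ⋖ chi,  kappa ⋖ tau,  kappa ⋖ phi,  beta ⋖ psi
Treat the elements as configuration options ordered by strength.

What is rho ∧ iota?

iota

Common lower bounds of {rho, iota}: beta, gamma, iota, psi, sigma, zeta.
The greatest among these is iota.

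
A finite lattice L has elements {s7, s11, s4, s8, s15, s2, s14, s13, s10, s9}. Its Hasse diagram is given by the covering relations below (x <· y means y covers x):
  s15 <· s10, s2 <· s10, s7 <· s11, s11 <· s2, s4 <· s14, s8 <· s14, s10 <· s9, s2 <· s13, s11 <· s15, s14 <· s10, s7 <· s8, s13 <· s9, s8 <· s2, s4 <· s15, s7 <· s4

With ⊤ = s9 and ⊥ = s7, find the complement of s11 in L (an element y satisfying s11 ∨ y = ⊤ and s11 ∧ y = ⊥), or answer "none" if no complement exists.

none

For every candidate y, either s11 ∨ y ≠ s9 or s11 ∧ y ≠ s7; no complement exists.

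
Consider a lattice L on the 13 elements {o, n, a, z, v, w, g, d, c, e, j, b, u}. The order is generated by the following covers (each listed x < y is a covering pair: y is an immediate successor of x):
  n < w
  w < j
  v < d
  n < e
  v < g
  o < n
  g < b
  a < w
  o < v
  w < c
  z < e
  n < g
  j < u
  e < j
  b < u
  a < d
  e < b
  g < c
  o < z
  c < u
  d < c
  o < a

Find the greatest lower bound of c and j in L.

Common lower bounds of {c, j}: a, n, o, w.
The greatest among these is w.

w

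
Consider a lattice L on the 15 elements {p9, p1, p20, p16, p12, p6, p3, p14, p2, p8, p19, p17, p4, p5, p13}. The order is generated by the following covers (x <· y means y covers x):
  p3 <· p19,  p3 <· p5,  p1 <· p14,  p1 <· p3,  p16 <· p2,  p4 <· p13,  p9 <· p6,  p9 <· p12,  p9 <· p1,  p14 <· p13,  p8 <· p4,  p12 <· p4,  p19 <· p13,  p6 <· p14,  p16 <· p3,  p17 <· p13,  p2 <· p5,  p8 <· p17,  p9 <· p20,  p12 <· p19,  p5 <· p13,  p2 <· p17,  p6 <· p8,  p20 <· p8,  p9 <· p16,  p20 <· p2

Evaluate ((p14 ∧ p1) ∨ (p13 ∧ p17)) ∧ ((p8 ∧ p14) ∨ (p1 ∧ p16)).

p14 ∧ p1 = p1
p13 ∧ p17 = p17
p1 ∨ p17 = p13
p8 ∧ p14 = p6
p1 ∧ p16 = p9
p6 ∨ p9 = p6
p13 ∧ p6 = p6

p6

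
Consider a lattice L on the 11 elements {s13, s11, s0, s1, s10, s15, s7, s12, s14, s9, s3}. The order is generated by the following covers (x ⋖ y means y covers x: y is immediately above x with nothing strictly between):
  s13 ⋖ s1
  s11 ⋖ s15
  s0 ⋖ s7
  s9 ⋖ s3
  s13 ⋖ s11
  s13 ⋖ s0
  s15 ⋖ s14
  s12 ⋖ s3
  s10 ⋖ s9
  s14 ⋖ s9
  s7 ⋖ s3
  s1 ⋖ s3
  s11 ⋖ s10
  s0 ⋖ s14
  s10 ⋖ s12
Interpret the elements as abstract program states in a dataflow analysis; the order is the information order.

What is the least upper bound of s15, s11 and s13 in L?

s15

Common upper bounds of {s15, s11, s13}: s14, s15, s3, s9.
The least among these is s15.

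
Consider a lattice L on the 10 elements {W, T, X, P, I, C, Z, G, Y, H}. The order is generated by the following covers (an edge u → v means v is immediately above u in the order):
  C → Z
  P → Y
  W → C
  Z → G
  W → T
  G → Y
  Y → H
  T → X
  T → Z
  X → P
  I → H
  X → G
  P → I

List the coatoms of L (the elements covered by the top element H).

The coatoms are exactly the elements covered by H: I, Y.

I, Y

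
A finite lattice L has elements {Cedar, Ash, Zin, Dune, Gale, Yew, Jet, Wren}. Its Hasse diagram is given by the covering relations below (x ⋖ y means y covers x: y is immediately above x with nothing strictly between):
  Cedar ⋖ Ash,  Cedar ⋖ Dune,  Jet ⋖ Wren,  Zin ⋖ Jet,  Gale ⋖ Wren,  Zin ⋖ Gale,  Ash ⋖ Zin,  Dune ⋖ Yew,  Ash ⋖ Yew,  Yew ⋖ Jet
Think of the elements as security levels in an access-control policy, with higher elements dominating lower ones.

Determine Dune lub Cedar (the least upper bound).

Common upper bounds of {Dune, Cedar}: Dune, Jet, Wren, Yew.
The least among these is Dune.

Dune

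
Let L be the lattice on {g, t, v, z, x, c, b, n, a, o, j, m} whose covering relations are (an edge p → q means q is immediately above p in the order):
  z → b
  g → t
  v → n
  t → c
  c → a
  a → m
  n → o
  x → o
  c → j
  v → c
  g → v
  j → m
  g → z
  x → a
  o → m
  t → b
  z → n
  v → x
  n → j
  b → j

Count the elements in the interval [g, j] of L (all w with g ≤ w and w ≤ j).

The interval [g, j] = {b, c, g, j, n, t, v, z}, which has 8 elements.

8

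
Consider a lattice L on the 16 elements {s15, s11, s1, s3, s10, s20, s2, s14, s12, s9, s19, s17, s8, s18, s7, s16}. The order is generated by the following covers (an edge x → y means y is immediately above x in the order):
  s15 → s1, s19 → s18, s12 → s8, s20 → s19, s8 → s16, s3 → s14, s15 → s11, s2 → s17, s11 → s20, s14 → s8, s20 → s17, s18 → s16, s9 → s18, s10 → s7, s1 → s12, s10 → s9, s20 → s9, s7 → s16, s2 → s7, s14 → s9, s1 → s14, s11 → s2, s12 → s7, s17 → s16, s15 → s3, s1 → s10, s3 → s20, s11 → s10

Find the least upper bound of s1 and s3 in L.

Common upper bounds of {s1, s3}: s14, s16, s18, s8, s9.
The least among these is s14.

s14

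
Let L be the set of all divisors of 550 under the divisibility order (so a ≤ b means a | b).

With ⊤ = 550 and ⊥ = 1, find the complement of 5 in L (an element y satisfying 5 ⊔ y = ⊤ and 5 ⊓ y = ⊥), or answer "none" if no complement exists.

For every candidate y, either 5 ∨ y ≠ 550 or 5 ∧ y ≠ 1; no complement exists.

none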